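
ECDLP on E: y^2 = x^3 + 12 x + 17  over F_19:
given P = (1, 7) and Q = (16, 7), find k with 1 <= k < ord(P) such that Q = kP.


Enumerate multiples of P until we hit Q = (16, 7):
  1P = (1, 7)
  2P = (7, 11)
  3P = (3, 17)
  4P = (2, 7)
  5P = (16, 12)
  6P = (0, 6)
  7P = (0, 13)
  8P = (16, 7)
Match found at i = 8.

k = 8


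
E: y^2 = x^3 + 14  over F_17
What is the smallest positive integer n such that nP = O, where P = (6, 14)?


Compute successive multiples of P until we hit O:
  1P = (6, 14)
  2P = (6, 3)
  3P = O

ord(P) = 3


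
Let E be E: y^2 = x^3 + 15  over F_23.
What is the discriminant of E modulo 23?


4 a^3 + 27 b^2 = 4*0^3 + 27*15^2 = 0 + 6075 = 6075
Delta = -16 * (6075) = -97200
Delta mod 23 = 21

Delta = 21 (mod 23)


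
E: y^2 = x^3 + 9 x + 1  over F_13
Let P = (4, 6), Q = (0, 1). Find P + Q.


P != Q, so use the chord formula.
s = (y2 - y1) / (x2 - x1) = (8) / (9) mod 13 = 11
x3 = s^2 - x1 - x2 mod 13 = 11^2 - 4 - 0 = 0
y3 = s (x1 - x3) - y1 mod 13 = 11 * (4 - 0) - 6 = 12

P + Q = (0, 12)


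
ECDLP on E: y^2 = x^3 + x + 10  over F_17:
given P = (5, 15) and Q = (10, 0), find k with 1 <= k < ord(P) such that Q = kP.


Enumerate multiples of P until we hit Q = (10, 0):
  1P = (5, 15)
  2P = (11, 14)
  3P = (10, 0)
Match found at i = 3.

k = 3


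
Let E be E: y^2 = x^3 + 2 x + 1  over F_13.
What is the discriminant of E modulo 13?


4 a^3 + 27 b^2 = 4*2^3 + 27*1^2 = 32 + 27 = 59
Delta = -16 * (59) = -944
Delta mod 13 = 5

Delta = 5 (mod 13)


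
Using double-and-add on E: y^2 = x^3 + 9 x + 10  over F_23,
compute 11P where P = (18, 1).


k = 11 = 1011_2 (binary, LSB first: 1101)
Double-and-add from P = (18, 1):
  bit 0 = 1: acc = O + (18, 1) = (18, 1)
  bit 1 = 1: acc = (18, 1) + (3, 8) = (6, 21)
  bit 2 = 0: acc unchanged = (6, 21)
  bit 3 = 1: acc = (6, 21) + (15, 22) = (4, 15)

11P = (4, 15)


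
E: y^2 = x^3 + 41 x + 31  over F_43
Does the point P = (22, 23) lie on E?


Check whether y^2 = x^3 + 41 x + 31 (mod 43) for (x, y) = (22, 23).
LHS: y^2 = 23^2 mod 43 = 13
RHS: x^3 + 41 x + 31 = 22^3 + 41*22 + 31 mod 43 = 14
LHS != RHS

No, not on the curve


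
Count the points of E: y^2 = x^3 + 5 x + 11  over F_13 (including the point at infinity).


For each x in F_13, count y with y^2 = x^3 + 5 x + 11 mod 13:
  x = 1: RHS = 4, y in [2, 11]  -> 2 point(s)
  x = 2: RHS = 3, y in [4, 9]  -> 2 point(s)
  x = 3: RHS = 1, y in [1, 12]  -> 2 point(s)
  x = 4: RHS = 4, y in [2, 11]  -> 2 point(s)
  x = 6: RHS = 10, y in [6, 7]  -> 2 point(s)
  x = 7: RHS = 12, y in [5, 8]  -> 2 point(s)
  x = 8: RHS = 4, y in [2, 11]  -> 2 point(s)
Affine points: 14. Add the point at infinity: total = 15.

#E(F_13) = 15


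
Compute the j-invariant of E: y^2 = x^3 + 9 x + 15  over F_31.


Delta = -16(4 a^3 + 27 b^2) mod 31 = 15
-1728 * (4 a)^3 = -1728 * (4*9)^3 mod 31 = 8
j = 8 * 15^(-1) mod 31 = 15

j = 15 (mod 31)


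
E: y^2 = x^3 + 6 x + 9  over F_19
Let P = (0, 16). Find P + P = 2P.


Doubling: s = (3 x1^2 + a) / (2 y1)
s = (3*0^2 + 6) / (2*16) mod 19 = 18
x3 = s^2 - 2 x1 mod 19 = 18^2 - 2*0 = 1
y3 = s (x1 - x3) - y1 mod 19 = 18 * (0 - 1) - 16 = 4

2P = (1, 4)


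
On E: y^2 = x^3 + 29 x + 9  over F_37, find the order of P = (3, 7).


Compute successive multiples of P until we hit O:
  1P = (3, 7)
  2P = (10, 2)
  3P = (23, 2)
  4P = (18, 6)
  5P = (4, 35)
  6P = (0, 3)
  7P = (7, 0)
  8P = (0, 34)
  ... (continuing to 14P)
  14P = O

ord(P) = 14


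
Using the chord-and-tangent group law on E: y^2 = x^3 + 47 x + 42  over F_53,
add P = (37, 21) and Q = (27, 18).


P != Q, so use the chord formula.
s = (y2 - y1) / (x2 - x1) = (50) / (43) mod 53 = 48
x3 = s^2 - x1 - x2 mod 53 = 48^2 - 37 - 27 = 14
y3 = s (x1 - x3) - y1 mod 53 = 48 * (37 - 14) - 21 = 23

P + Q = (14, 23)


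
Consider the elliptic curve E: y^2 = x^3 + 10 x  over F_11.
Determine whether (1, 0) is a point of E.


Check whether y^2 = x^3 + 10 x + 0 (mod 11) for (x, y) = (1, 0).
LHS: y^2 = 0^2 mod 11 = 0
RHS: x^3 + 10 x + 0 = 1^3 + 10*1 + 0 mod 11 = 0
LHS = RHS

Yes, on the curve


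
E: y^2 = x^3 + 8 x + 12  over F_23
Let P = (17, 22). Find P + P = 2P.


Doubling: s = (3 x1^2 + a) / (2 y1)
s = (3*17^2 + 8) / (2*22) mod 23 = 11
x3 = s^2 - 2 x1 mod 23 = 11^2 - 2*17 = 18
y3 = s (x1 - x3) - y1 mod 23 = 11 * (17 - 18) - 22 = 13

2P = (18, 13)


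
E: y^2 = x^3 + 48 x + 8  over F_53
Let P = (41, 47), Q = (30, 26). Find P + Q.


P != Q, so use the chord formula.
s = (y2 - y1) / (x2 - x1) = (32) / (42) mod 53 = 26
x3 = s^2 - x1 - x2 mod 53 = 26^2 - 41 - 30 = 22
y3 = s (x1 - x3) - y1 mod 53 = 26 * (41 - 22) - 47 = 23

P + Q = (22, 23)


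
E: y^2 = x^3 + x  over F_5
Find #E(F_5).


For each x in F_5, count y with y^2 = x^3 + 1 x + 0 mod 5:
  x = 0: RHS = 0, y in [0]  -> 1 point(s)
  x = 2: RHS = 0, y in [0]  -> 1 point(s)
  x = 3: RHS = 0, y in [0]  -> 1 point(s)
Affine points: 3. Add the point at infinity: total = 4.

#E(F_5) = 4


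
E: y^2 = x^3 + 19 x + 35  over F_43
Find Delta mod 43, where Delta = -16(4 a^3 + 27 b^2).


4 a^3 + 27 b^2 = 4*19^3 + 27*35^2 = 27436 + 33075 = 60511
Delta = -16 * (60511) = -968176
Delta mod 43 = 12

Delta = 12 (mod 43)


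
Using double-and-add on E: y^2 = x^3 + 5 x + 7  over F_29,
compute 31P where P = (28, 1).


k = 31 = 11111_2 (binary, LSB first: 11111)
Double-and-add from P = (28, 1):
  bit 0 = 1: acc = O + (28, 1) = (28, 1)
  bit 1 = 1: acc = (28, 1) + (18, 10) = (16, 23)
  bit 2 = 1: acc = (16, 23) + (23, 14) = (10, 19)
  bit 3 = 1: acc = (10, 19) + (21, 21) = (22, 21)
  bit 4 = 1: acc = (22, 21) + (3, 22) = (13, 6)

31P = (13, 6)


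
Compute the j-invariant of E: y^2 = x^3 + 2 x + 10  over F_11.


Delta = -16(4 a^3 + 27 b^2) mod 11 = 2
-1728 * (4 a)^3 = -1728 * (4*2)^3 mod 11 = 5
j = 5 * 2^(-1) mod 11 = 8

j = 8 (mod 11)


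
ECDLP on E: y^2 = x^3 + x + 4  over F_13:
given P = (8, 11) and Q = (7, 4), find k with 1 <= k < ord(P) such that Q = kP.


Enumerate multiples of P until we hit Q = (7, 4):
  1P = (8, 11)
  2P = (7, 9)
  3P = (2, 1)
  4P = (0, 11)
  5P = (5, 2)
  6P = (9, 12)
  7P = (10, 0)
  8P = (9, 1)
  9P = (5, 11)
  10P = (0, 2)
  11P = (2, 12)
  12P = (7, 4)
Match found at i = 12.

k = 12


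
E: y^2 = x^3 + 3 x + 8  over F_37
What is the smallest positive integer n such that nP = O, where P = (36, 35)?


Compute successive multiples of P until we hit O:
  1P = (36, 35)
  2P = (32, 33)
  3P = (34, 3)
  4P = (1, 7)
  5P = (11, 22)
  6P = (31, 12)
  7P = (3, 28)
  8P = (8, 27)
  ... (continuing to 28P)
  28P = O

ord(P) = 28


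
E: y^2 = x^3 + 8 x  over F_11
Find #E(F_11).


For each x in F_11, count y with y^2 = x^3 + 8 x + 0 mod 11:
  x = 0: RHS = 0, y in [0]  -> 1 point(s)
  x = 1: RHS = 9, y in [3, 8]  -> 2 point(s)
  x = 5: RHS = 0, y in [0]  -> 1 point(s)
  x = 6: RHS = 0, y in [0]  -> 1 point(s)
  x = 7: RHS = 3, y in [5, 6]  -> 2 point(s)
  x = 8: RHS = 4, y in [2, 9]  -> 2 point(s)
  x = 9: RHS = 9, y in [3, 8]  -> 2 point(s)
Affine points: 11. Add the point at infinity: total = 12.

#E(F_11) = 12


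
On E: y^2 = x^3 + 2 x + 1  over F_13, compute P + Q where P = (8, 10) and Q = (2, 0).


P != Q, so use the chord formula.
s = (y2 - y1) / (x2 - x1) = (3) / (7) mod 13 = 6
x3 = s^2 - x1 - x2 mod 13 = 6^2 - 8 - 2 = 0
y3 = s (x1 - x3) - y1 mod 13 = 6 * (8 - 0) - 10 = 12

P + Q = (0, 12)


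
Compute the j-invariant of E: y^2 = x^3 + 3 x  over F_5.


Delta = -16(4 a^3 + 27 b^2) mod 5 = 2
-1728 * (4 a)^3 = -1728 * (4*3)^3 mod 5 = 1
j = 1 * 2^(-1) mod 5 = 3

j = 3 (mod 5)


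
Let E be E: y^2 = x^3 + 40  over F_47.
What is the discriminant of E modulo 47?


4 a^3 + 27 b^2 = 4*0^3 + 27*40^2 = 0 + 43200 = 43200
Delta = -16 * (43200) = -691200
Delta mod 47 = 29

Delta = 29 (mod 47)


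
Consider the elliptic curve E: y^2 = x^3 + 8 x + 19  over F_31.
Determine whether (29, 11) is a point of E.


Check whether y^2 = x^3 + 8 x + 19 (mod 31) for (x, y) = (29, 11).
LHS: y^2 = 11^2 mod 31 = 28
RHS: x^3 + 8 x + 19 = 29^3 + 8*29 + 19 mod 31 = 26
LHS != RHS

No, not on the curve


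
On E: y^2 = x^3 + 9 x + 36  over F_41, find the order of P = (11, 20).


Compute successive multiples of P until we hit O:
  1P = (11, 20)
  2P = (28, 31)
  3P = (1, 13)
  4P = (34, 9)
  5P = (17, 31)
  6P = (38, 33)
  7P = (37, 10)
  8P = (39, 16)
  ... (continuing to 42P)
  42P = O

ord(P) = 42


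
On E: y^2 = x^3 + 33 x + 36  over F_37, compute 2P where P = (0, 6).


Doubling: s = (3 x1^2 + a) / (2 y1)
s = (3*0^2 + 33) / (2*6) mod 37 = 12
x3 = s^2 - 2 x1 mod 37 = 12^2 - 2*0 = 33
y3 = s (x1 - x3) - y1 mod 37 = 12 * (0 - 33) - 6 = 5

2P = (33, 5)


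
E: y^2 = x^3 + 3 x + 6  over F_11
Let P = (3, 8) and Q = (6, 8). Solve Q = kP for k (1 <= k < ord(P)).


Enumerate multiples of P until we hit Q = (6, 8):
  1P = (3, 8)
  2P = (8, 6)
  3P = (5, 6)
  4P = (4, 4)
  5P = (9, 5)
  6P = (2, 8)
  7P = (6, 3)
  8P = (6, 8)
Match found at i = 8.

k = 8


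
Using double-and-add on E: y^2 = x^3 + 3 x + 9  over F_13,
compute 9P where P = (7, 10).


k = 9 = 1001_2 (binary, LSB first: 1001)
Double-and-add from P = (7, 10):
  bit 0 = 1: acc = O + (7, 10) = (7, 10)
  bit 1 = 0: acc unchanged = (7, 10)
  bit 2 = 0: acc unchanged = (7, 10)
  bit 3 = 1: acc = (7, 10) + (2, 7) = (8, 5)

9P = (8, 5)


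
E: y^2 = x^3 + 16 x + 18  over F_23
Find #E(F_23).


For each x in F_23, count y with y^2 = x^3 + 16 x + 18 mod 23:
  x = 0: RHS = 18, y in [8, 15]  -> 2 point(s)
  x = 1: RHS = 12, y in [9, 14]  -> 2 point(s)
  x = 2: RHS = 12, y in [9, 14]  -> 2 point(s)
  x = 3: RHS = 1, y in [1, 22]  -> 2 point(s)
  x = 4: RHS = 8, y in [10, 13]  -> 2 point(s)
  x = 5: RHS = 16, y in [4, 19]  -> 2 point(s)
  x = 6: RHS = 8, y in [10, 13]  -> 2 point(s)
  x = 7: RHS = 13, y in [6, 17]  -> 2 point(s)
  x = 12: RHS = 6, y in [11, 12]  -> 2 point(s)
  x = 13: RHS = 8, y in [10, 13]  -> 2 point(s)
  x = 16: RHS = 0, y in [0]  -> 1 point(s)
  x = 20: RHS = 12, y in [9, 14]  -> 2 point(s)
  x = 21: RHS = 1, y in [1, 22]  -> 2 point(s)
  x = 22: RHS = 1, y in [1, 22]  -> 2 point(s)
Affine points: 27. Add the point at infinity: total = 28.

#E(F_23) = 28


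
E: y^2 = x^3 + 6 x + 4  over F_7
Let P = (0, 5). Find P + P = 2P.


Doubling: s = (3 x1^2 + a) / (2 y1)
s = (3*0^2 + 6) / (2*5) mod 7 = 2
x3 = s^2 - 2 x1 mod 7 = 2^2 - 2*0 = 4
y3 = s (x1 - x3) - y1 mod 7 = 2 * (0 - 4) - 5 = 1

2P = (4, 1)


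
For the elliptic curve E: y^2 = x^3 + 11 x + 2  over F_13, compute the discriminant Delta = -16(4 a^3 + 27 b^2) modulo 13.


4 a^3 + 27 b^2 = 4*11^3 + 27*2^2 = 5324 + 108 = 5432
Delta = -16 * (5432) = -86912
Delta mod 13 = 6

Delta = 6 (mod 13)


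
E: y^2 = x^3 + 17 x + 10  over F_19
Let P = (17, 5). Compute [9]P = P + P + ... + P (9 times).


k = 9 = 1001_2 (binary, LSB first: 1001)
Double-and-add from P = (17, 5):
  bit 0 = 1: acc = O + (17, 5) = (17, 5)
  bit 1 = 0: acc unchanged = (17, 5)
  bit 2 = 0: acc unchanged = (17, 5)
  bit 3 = 1: acc = (17, 5) + (7, 15) = (15, 12)

9P = (15, 12)


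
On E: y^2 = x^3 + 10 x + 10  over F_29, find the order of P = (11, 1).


Compute successive multiples of P until we hit O:
  1P = (11, 1)
  2P = (11, 28)
  3P = O

ord(P) = 3


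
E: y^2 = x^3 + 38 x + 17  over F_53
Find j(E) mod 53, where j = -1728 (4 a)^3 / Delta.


Delta = -16(4 a^3 + 27 b^2) mod 53 = 45
-1728 * (4 a)^3 = -1728 * (4*38)^3 mod 53 = 5
j = 5 * 45^(-1) mod 53 = 6

j = 6 (mod 53)


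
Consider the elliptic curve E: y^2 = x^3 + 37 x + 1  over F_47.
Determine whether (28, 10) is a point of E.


Check whether y^2 = x^3 + 37 x + 1 (mod 47) for (x, y) = (28, 10).
LHS: y^2 = 10^2 mod 47 = 6
RHS: x^3 + 37 x + 1 = 28^3 + 37*28 + 1 mod 47 = 6
LHS = RHS

Yes, on the curve


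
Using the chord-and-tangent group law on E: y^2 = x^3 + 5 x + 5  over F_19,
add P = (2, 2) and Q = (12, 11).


P != Q, so use the chord formula.
s = (y2 - y1) / (x2 - x1) = (9) / (10) mod 19 = 18
x3 = s^2 - x1 - x2 mod 19 = 18^2 - 2 - 12 = 6
y3 = s (x1 - x3) - y1 mod 19 = 18 * (2 - 6) - 2 = 2

P + Q = (6, 2)


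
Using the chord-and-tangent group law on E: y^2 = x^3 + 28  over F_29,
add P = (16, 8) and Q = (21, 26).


P != Q, so use the chord formula.
s = (y2 - y1) / (x2 - x1) = (18) / (5) mod 29 = 21
x3 = s^2 - x1 - x2 mod 29 = 21^2 - 16 - 21 = 27
y3 = s (x1 - x3) - y1 mod 29 = 21 * (16 - 27) - 8 = 22

P + Q = (27, 22)


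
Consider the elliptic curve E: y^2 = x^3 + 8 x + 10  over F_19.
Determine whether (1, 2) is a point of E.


Check whether y^2 = x^3 + 8 x + 10 (mod 19) for (x, y) = (1, 2).
LHS: y^2 = 2^2 mod 19 = 4
RHS: x^3 + 8 x + 10 = 1^3 + 8*1 + 10 mod 19 = 0
LHS != RHS

No, not on the curve


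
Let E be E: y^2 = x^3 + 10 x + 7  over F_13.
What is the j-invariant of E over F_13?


Delta = -16(4 a^3 + 27 b^2) mod 13 = 8
-1728 * (4 a)^3 = -1728 * (4*10)^3 mod 13 = 1
j = 1 * 8^(-1) mod 13 = 5

j = 5 (mod 13)


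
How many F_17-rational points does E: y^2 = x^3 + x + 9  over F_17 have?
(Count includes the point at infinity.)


For each x in F_17, count y with y^2 = x^3 + 1 x + 9 mod 17:
  x = 0: RHS = 9, y in [3, 14]  -> 2 point(s)
  x = 2: RHS = 2, y in [6, 11]  -> 2 point(s)
  x = 4: RHS = 9, y in [3, 14]  -> 2 point(s)
  x = 7: RHS = 2, y in [6, 11]  -> 2 point(s)
  x = 8: RHS = 2, y in [6, 11]  -> 2 point(s)
  x = 9: RHS = 16, y in [4, 13]  -> 2 point(s)
  x = 10: RHS = 16, y in [4, 13]  -> 2 point(s)
  x = 11: RHS = 8, y in [5, 12]  -> 2 point(s)
  x = 12: RHS = 15, y in [7, 10]  -> 2 point(s)
  x = 13: RHS = 9, y in [3, 14]  -> 2 point(s)
  x = 14: RHS = 13, y in [8, 9]  -> 2 point(s)
  x = 15: RHS = 16, y in [4, 13]  -> 2 point(s)
Affine points: 24. Add the point at infinity: total = 25.

#E(F_17) = 25


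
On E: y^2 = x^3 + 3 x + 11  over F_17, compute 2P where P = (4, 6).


Doubling: s = (3 x1^2 + a) / (2 y1)
s = (3*4^2 + 3) / (2*6) mod 17 = 0
x3 = s^2 - 2 x1 mod 17 = 0^2 - 2*4 = 9
y3 = s (x1 - x3) - y1 mod 17 = 0 * (4 - 9) - 6 = 11

2P = (9, 11)


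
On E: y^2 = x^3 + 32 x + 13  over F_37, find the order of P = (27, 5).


Compute successive multiples of P until we hit O:
  1P = (27, 5)
  2P = (30, 36)
  3P = (21, 20)
  4P = (23, 22)
  5P = (12, 33)
  6P = (25, 11)
  7P = (31, 7)
  8P = (7, 5)
  ... (continuing to 35P)
  35P = O

ord(P) = 35


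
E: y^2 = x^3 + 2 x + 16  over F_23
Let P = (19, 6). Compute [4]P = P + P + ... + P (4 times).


k = 4 = 100_2 (binary, LSB first: 001)
Double-and-add from P = (19, 6):
  bit 0 = 0: acc unchanged = O
  bit 1 = 0: acc unchanged = O
  bit 2 = 1: acc = O + (20, 12) = (20, 12)

4P = (20, 12)


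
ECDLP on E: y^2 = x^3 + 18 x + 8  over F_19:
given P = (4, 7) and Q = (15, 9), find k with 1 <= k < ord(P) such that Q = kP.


Enumerate multiples of P until we hit Q = (15, 9):
  1P = (4, 7)
  2P = (15, 9)
Match found at i = 2.

k = 2


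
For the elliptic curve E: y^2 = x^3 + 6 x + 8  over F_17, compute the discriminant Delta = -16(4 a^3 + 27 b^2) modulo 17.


4 a^3 + 27 b^2 = 4*6^3 + 27*8^2 = 864 + 1728 = 2592
Delta = -16 * (2592) = -41472
Delta mod 17 = 8

Delta = 8 (mod 17)


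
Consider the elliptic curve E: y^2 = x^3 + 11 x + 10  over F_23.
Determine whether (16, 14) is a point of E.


Check whether y^2 = x^3 + 11 x + 10 (mod 23) for (x, y) = (16, 14).
LHS: y^2 = 14^2 mod 23 = 12
RHS: x^3 + 11 x + 10 = 16^3 + 11*16 + 10 mod 23 = 4
LHS != RHS

No, not on the curve


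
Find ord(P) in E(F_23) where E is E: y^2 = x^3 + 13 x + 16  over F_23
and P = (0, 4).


Compute successive multiples of P until we hit O:
  1P = (0, 4)
  2P = (3, 17)
  3P = (3, 6)
  4P = (0, 19)
  5P = O

ord(P) = 5


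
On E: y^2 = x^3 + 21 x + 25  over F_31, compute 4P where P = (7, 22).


k = 4 = 100_2 (binary, LSB first: 001)
Double-and-add from P = (7, 22):
  bit 0 = 0: acc unchanged = O
  bit 1 = 0: acc unchanged = O
  bit 2 = 1: acc = O + (28, 20) = (28, 20)

4P = (28, 20)


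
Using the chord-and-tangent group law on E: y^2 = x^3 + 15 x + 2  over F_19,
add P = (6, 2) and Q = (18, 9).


P != Q, so use the chord formula.
s = (y2 - y1) / (x2 - x1) = (7) / (12) mod 19 = 18
x3 = s^2 - x1 - x2 mod 19 = 18^2 - 6 - 18 = 15
y3 = s (x1 - x3) - y1 mod 19 = 18 * (6 - 15) - 2 = 7

P + Q = (15, 7)


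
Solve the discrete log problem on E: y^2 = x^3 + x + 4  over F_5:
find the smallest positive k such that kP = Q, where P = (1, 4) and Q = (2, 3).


Enumerate multiples of P until we hit Q = (2, 3):
  1P = (1, 4)
  2P = (2, 3)
Match found at i = 2.

k = 2


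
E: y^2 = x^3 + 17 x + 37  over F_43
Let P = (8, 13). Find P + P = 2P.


Doubling: s = (3 x1^2 + a) / (2 y1)
s = (3*8^2 + 17) / (2*13) mod 43 = 13
x3 = s^2 - 2 x1 mod 43 = 13^2 - 2*8 = 24
y3 = s (x1 - x3) - y1 mod 43 = 13 * (8 - 24) - 13 = 37

2P = (24, 37)


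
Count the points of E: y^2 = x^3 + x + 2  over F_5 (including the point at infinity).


For each x in F_5, count y with y^2 = x^3 + 1 x + 2 mod 5:
  x = 1: RHS = 4, y in [2, 3]  -> 2 point(s)
  x = 4: RHS = 0, y in [0]  -> 1 point(s)
Affine points: 3. Add the point at infinity: total = 4.

#E(F_5) = 4


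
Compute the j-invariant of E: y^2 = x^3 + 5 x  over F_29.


Delta = -16(4 a^3 + 27 b^2) mod 29 = 4
-1728 * (4 a)^3 = -1728 * (4*5)^3 mod 29 = 10
j = 10 * 4^(-1) mod 29 = 17

j = 17 (mod 29)


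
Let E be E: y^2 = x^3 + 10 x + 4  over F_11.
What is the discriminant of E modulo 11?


4 a^3 + 27 b^2 = 4*10^3 + 27*4^2 = 4000 + 432 = 4432
Delta = -16 * (4432) = -70912
Delta mod 11 = 5

Delta = 5 (mod 11)


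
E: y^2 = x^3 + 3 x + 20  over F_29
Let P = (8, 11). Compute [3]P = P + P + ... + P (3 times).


k = 3 = 11_2 (binary, LSB first: 11)
Double-and-add from P = (8, 11):
  bit 0 = 1: acc = O + (8, 11) = (8, 11)
  bit 1 = 1: acc = (8, 11) + (22, 2) = (4, 3)

3P = (4, 3)


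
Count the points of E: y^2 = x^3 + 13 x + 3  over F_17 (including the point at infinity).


For each x in F_17, count y with y^2 = x^3 + 13 x + 3 mod 17:
  x = 1: RHS = 0, y in [0]  -> 1 point(s)
  x = 3: RHS = 1, y in [1, 16]  -> 2 point(s)
  x = 4: RHS = 0, y in [0]  -> 1 point(s)
  x = 6: RHS = 8, y in [5, 12]  -> 2 point(s)
  x = 9: RHS = 16, y in [4, 13]  -> 2 point(s)
  x = 11: RHS = 15, y in [7, 10]  -> 2 point(s)
  x = 12: RHS = 0, y in [0]  -> 1 point(s)
Affine points: 11. Add the point at infinity: total = 12.

#E(F_17) = 12


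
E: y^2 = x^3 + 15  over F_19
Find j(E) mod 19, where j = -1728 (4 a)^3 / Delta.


Delta = -16(4 a^3 + 27 b^2) mod 19 = 4
-1728 * (4 a)^3 = -1728 * (4*0)^3 mod 19 = 0
j = 0 * 4^(-1) mod 19 = 0

j = 0 (mod 19)


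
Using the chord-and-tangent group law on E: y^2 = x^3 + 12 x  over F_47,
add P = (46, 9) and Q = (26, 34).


P != Q, so use the chord formula.
s = (y2 - y1) / (x2 - x1) = (25) / (27) mod 47 = 34
x3 = s^2 - x1 - x2 mod 47 = 34^2 - 46 - 26 = 3
y3 = s (x1 - x3) - y1 mod 47 = 34 * (46 - 3) - 9 = 43

P + Q = (3, 43)


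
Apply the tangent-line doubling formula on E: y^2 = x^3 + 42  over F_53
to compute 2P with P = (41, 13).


Doubling: s = (3 x1^2 + a) / (2 y1)
s = (3*41^2 + 0) / (2*13) mod 53 = 37
x3 = s^2 - 2 x1 mod 53 = 37^2 - 2*41 = 15
y3 = s (x1 - x3) - y1 mod 53 = 37 * (41 - 15) - 13 = 48

2P = (15, 48)


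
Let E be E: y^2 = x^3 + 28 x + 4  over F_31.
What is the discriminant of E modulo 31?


4 a^3 + 27 b^2 = 4*28^3 + 27*4^2 = 87808 + 432 = 88240
Delta = -16 * (88240) = -1411840
Delta mod 31 = 24

Delta = 24 (mod 31)


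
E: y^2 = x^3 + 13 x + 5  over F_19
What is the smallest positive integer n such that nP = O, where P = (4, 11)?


Compute successive multiples of P until we hit O:
  1P = (4, 11)
  2P = (17, 16)
  3P = (14, 10)
  4P = (5, 10)
  5P = (11, 15)
  6P = (2, 1)
  7P = (0, 9)
  8P = (1, 0)
  ... (continuing to 16P)
  16P = O

ord(P) = 16


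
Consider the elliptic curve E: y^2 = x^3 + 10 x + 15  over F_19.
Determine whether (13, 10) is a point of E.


Check whether y^2 = x^3 + 10 x + 15 (mod 19) for (x, y) = (13, 10).
LHS: y^2 = 10^2 mod 19 = 5
RHS: x^3 + 10 x + 15 = 13^3 + 10*13 + 15 mod 19 = 5
LHS = RHS

Yes, on the curve


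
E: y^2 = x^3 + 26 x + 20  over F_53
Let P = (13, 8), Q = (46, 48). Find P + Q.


P != Q, so use the chord formula.
s = (y2 - y1) / (x2 - x1) = (40) / (33) mod 53 = 51
x3 = s^2 - x1 - x2 mod 53 = 51^2 - 13 - 46 = 51
y3 = s (x1 - x3) - y1 mod 53 = 51 * (13 - 51) - 8 = 15

P + Q = (51, 15)


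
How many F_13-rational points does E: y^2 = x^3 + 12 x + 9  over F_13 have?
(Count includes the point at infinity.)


For each x in F_13, count y with y^2 = x^3 + 12 x + 9 mod 13:
  x = 0: RHS = 9, y in [3, 10]  -> 2 point(s)
  x = 1: RHS = 9, y in [3, 10]  -> 2 point(s)
  x = 4: RHS = 4, y in [2, 11]  -> 2 point(s)
  x = 5: RHS = 12, y in [5, 8]  -> 2 point(s)
  x = 9: RHS = 1, y in [1, 12]  -> 2 point(s)
  x = 11: RHS = 3, y in [4, 9]  -> 2 point(s)
  x = 12: RHS = 9, y in [3, 10]  -> 2 point(s)
Affine points: 14. Add the point at infinity: total = 15.

#E(F_13) = 15


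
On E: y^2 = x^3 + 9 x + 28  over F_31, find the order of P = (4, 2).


Compute successive multiples of P until we hit O:
  1P = (4, 2)
  2P = (11, 30)
  3P = (1, 10)
  4P = (9, 1)
  5P = (23, 8)
  6P = (12, 2)
  7P = (15, 29)
  8P = (17, 14)
  ... (continuing to 18P)
  18P = O

ord(P) = 18


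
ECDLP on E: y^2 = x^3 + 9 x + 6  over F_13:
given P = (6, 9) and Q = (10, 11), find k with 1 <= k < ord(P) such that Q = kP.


Enumerate multiples of P until we hit Q = (10, 11):
  1P = (6, 9)
  2P = (1, 4)
  3P = (7, 3)
  4P = (10, 2)
  5P = (9, 6)
  6P = (12, 10)
  7P = (12, 3)
  8P = (9, 7)
  9P = (10, 11)
Match found at i = 9.

k = 9


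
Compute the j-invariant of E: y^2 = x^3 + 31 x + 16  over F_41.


Delta = -16(4 a^3 + 27 b^2) mod 41 = 25
-1728 * (4 a)^3 = -1728 * (4*31)^3 mod 41 = 35
j = 35 * 25^(-1) mod 41 = 26

j = 26 (mod 41)


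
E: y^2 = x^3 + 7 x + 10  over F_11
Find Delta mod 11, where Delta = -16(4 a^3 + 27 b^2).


4 a^3 + 27 b^2 = 4*7^3 + 27*10^2 = 1372 + 2700 = 4072
Delta = -16 * (4072) = -65152
Delta mod 11 = 1

Delta = 1 (mod 11)


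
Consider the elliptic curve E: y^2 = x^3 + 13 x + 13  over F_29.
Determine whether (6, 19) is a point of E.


Check whether y^2 = x^3 + 13 x + 13 (mod 29) for (x, y) = (6, 19).
LHS: y^2 = 19^2 mod 29 = 13
RHS: x^3 + 13 x + 13 = 6^3 + 13*6 + 13 mod 29 = 17
LHS != RHS

No, not on the curve


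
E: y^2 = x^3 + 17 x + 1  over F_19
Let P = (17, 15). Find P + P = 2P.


Doubling: s = (3 x1^2 + a) / (2 y1)
s = (3*17^2 + 17) / (2*15) mod 19 = 13
x3 = s^2 - 2 x1 mod 19 = 13^2 - 2*17 = 2
y3 = s (x1 - x3) - y1 mod 19 = 13 * (17 - 2) - 15 = 9

2P = (2, 9)


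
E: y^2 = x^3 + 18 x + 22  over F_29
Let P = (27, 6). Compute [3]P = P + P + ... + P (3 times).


k = 3 = 11_2 (binary, LSB first: 11)
Double-and-add from P = (27, 6):
  bit 0 = 1: acc = O + (27, 6) = (27, 6)
  bit 1 = 1: acc = (27, 6) + (3, 25) = (3, 4)

3P = (3, 4)


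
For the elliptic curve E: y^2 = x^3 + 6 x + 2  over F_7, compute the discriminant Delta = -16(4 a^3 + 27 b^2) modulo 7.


4 a^3 + 27 b^2 = 4*6^3 + 27*2^2 = 864 + 108 = 972
Delta = -16 * (972) = -15552
Delta mod 7 = 2

Delta = 2 (mod 7)


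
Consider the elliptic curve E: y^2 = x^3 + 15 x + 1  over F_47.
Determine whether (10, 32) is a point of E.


Check whether y^2 = x^3 + 15 x + 1 (mod 47) for (x, y) = (10, 32).
LHS: y^2 = 32^2 mod 47 = 37
RHS: x^3 + 15 x + 1 = 10^3 + 15*10 + 1 mod 47 = 23
LHS != RHS

No, not on the curve


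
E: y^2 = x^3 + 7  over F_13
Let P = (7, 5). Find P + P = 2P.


Doubling: s = (3 x1^2 + a) / (2 y1)
s = (3*7^2 + 0) / (2*5) mod 13 = 3
x3 = s^2 - 2 x1 mod 13 = 3^2 - 2*7 = 8
y3 = s (x1 - x3) - y1 mod 13 = 3 * (7 - 8) - 5 = 5

2P = (8, 5)


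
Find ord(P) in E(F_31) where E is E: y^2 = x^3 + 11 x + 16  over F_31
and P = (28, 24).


Compute successive multiples of P until we hit O:
  1P = (28, 24)
  2P = (14, 0)
  3P = (28, 7)
  4P = O

ord(P) = 4


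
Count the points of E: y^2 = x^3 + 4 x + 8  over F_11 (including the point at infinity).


For each x in F_11, count y with y^2 = x^3 + 4 x + 8 mod 11:
  x = 3: RHS = 3, y in [5, 6]  -> 2 point(s)
  x = 4: RHS = 0, y in [0]  -> 1 point(s)
  x = 7: RHS = 5, y in [4, 7]  -> 2 point(s)
  x = 9: RHS = 3, y in [5, 6]  -> 2 point(s)
  x = 10: RHS = 3, y in [5, 6]  -> 2 point(s)
Affine points: 9. Add the point at infinity: total = 10.

#E(F_11) = 10


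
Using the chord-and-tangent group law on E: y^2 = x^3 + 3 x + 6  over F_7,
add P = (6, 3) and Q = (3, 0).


P != Q, so use the chord formula.
s = (y2 - y1) / (x2 - x1) = (4) / (4) mod 7 = 1
x3 = s^2 - x1 - x2 mod 7 = 1^2 - 6 - 3 = 6
y3 = s (x1 - x3) - y1 mod 7 = 1 * (6 - 6) - 3 = 4

P + Q = (6, 4)


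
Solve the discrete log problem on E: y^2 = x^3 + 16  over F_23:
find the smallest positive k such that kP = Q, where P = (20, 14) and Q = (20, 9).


Enumerate multiples of P until we hit Q = (20, 9):
  1P = (20, 14)
  2P = (14, 0)
  3P = (20, 9)
Match found at i = 3.

k = 3


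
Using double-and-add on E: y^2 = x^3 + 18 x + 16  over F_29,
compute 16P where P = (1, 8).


k = 16 = 10000_2 (binary, LSB first: 00001)
Double-and-add from P = (1, 8):
  bit 0 = 0: acc unchanged = O
  bit 1 = 0: acc unchanged = O
  bit 2 = 0: acc unchanged = O
  bit 3 = 0: acc unchanged = O
  bit 4 = 1: acc = O + (26, 15) = (26, 15)

16P = (26, 15)


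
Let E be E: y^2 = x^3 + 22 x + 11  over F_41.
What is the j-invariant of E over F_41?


Delta = -16(4 a^3 + 27 b^2) mod 41 = 33
-1728 * (4 a)^3 = -1728 * (4*22)^3 mod 41 = 16
j = 16 * 33^(-1) mod 41 = 39

j = 39 (mod 41)


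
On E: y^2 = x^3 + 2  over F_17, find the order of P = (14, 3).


Compute successive multiples of P until we hit O:
  1P = (14, 3)
  2P = (5, 12)
  3P = (16, 16)
  4P = (8, 2)
  5P = (4, 10)
  6P = (0, 11)
  7P = (12, 8)
  8P = (10, 4)
  ... (continuing to 18P)
  18P = O

ord(P) = 18


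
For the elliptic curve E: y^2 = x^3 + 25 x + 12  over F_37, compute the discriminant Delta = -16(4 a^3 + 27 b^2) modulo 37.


4 a^3 + 27 b^2 = 4*25^3 + 27*12^2 = 62500 + 3888 = 66388
Delta = -16 * (66388) = -1062208
Delta mod 37 = 25

Delta = 25 (mod 37)


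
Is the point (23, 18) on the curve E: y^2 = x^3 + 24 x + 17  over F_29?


Check whether y^2 = x^3 + 24 x + 17 (mod 29) for (x, y) = (23, 18).
LHS: y^2 = 18^2 mod 29 = 5
RHS: x^3 + 24 x + 17 = 23^3 + 24*23 + 17 mod 29 = 5
LHS = RHS

Yes, on the curve


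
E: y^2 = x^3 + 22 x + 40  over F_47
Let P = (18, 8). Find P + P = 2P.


Doubling: s = (3 x1^2 + a) / (2 y1)
s = (3*18^2 + 22) / (2*8) mod 47 = 21
x3 = s^2 - 2 x1 mod 47 = 21^2 - 2*18 = 29
y3 = s (x1 - x3) - y1 mod 47 = 21 * (18 - 29) - 8 = 43

2P = (29, 43)


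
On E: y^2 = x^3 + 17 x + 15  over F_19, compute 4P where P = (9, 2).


k = 4 = 100_2 (binary, LSB first: 001)
Double-and-add from P = (9, 2):
  bit 0 = 0: acc unchanged = O
  bit 1 = 0: acc unchanged = O
  bit 2 = 1: acc = O + (3, 13) = (3, 13)

4P = (3, 13)


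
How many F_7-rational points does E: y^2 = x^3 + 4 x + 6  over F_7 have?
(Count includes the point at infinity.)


For each x in F_7, count y with y^2 = x^3 + 4 x + 6 mod 7:
  x = 1: RHS = 4, y in [2, 5]  -> 2 point(s)
  x = 2: RHS = 1, y in [1, 6]  -> 2 point(s)
  x = 4: RHS = 2, y in [3, 4]  -> 2 point(s)
  x = 5: RHS = 4, y in [2, 5]  -> 2 point(s)
  x = 6: RHS = 1, y in [1, 6]  -> 2 point(s)
Affine points: 10. Add the point at infinity: total = 11.

#E(F_7) = 11


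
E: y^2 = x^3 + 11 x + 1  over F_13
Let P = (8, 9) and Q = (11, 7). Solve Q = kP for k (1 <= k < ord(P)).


Enumerate multiples of P until we hit Q = (11, 7):
  1P = (8, 9)
  2P = (11, 7)
Match found at i = 2.

k = 2


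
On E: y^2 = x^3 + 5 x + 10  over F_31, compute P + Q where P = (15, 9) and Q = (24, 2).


P != Q, so use the chord formula.
s = (y2 - y1) / (x2 - x1) = (24) / (9) mod 31 = 13
x3 = s^2 - x1 - x2 mod 31 = 13^2 - 15 - 24 = 6
y3 = s (x1 - x3) - y1 mod 31 = 13 * (15 - 6) - 9 = 15

P + Q = (6, 15)


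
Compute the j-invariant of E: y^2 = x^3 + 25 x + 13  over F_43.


Delta = -16(4 a^3 + 27 b^2) mod 43 = 14
-1728 * (4 a)^3 = -1728 * (4*25)^3 mod 43 = 21
j = 21 * 14^(-1) mod 43 = 23

j = 23 (mod 43)


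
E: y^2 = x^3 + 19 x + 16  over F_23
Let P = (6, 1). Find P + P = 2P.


Doubling: s = (3 x1^2 + a) / (2 y1)
s = (3*6^2 + 19) / (2*1) mod 23 = 6
x3 = s^2 - 2 x1 mod 23 = 6^2 - 2*6 = 1
y3 = s (x1 - x3) - y1 mod 23 = 6 * (6 - 1) - 1 = 6

2P = (1, 6)


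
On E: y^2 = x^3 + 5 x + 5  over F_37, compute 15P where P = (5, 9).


k = 15 = 1111_2 (binary, LSB first: 1111)
Double-and-add from P = (5, 9):
  bit 0 = 1: acc = O + (5, 9) = (5, 9)
  bit 1 = 1: acc = (5, 9) + (23, 22) = (19, 22)
  bit 2 = 1: acc = (19, 22) + (25, 20) = (26, 5)
  bit 3 = 1: acc = (26, 5) + (13, 26) = (19, 15)

15P = (19, 15)


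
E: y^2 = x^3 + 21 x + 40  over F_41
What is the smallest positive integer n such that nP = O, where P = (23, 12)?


Compute successive multiples of P until we hit O:
  1P = (23, 12)
  2P = (15, 32)
  3P = (40, 10)
  4P = (21, 36)
  5P = (18, 10)
  6P = (10, 26)
  7P = (39, 21)
  8P = (24, 31)
  ... (continuing to 23P)
  23P = O

ord(P) = 23


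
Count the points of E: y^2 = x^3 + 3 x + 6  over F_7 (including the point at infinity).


For each x in F_7, count y with y^2 = x^3 + 3 x + 6 mod 7:
  x = 3: RHS = 0, y in [0]  -> 1 point(s)
  x = 6: RHS = 2, y in [3, 4]  -> 2 point(s)
Affine points: 3. Add the point at infinity: total = 4.

#E(F_7) = 4


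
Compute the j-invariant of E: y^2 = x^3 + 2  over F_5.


Delta = -16(4 a^3 + 27 b^2) mod 5 = 2
-1728 * (4 a)^3 = -1728 * (4*0)^3 mod 5 = 0
j = 0 * 2^(-1) mod 5 = 0

j = 0 (mod 5)


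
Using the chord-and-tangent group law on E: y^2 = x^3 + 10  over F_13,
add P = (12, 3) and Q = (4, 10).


P != Q, so use the chord formula.
s = (y2 - y1) / (x2 - x1) = (7) / (5) mod 13 = 4
x3 = s^2 - x1 - x2 mod 13 = 4^2 - 12 - 4 = 0
y3 = s (x1 - x3) - y1 mod 13 = 4 * (12 - 0) - 3 = 6

P + Q = (0, 6)


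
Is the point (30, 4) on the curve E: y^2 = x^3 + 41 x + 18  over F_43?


Check whether y^2 = x^3 + 41 x + 18 (mod 43) for (x, y) = (30, 4).
LHS: y^2 = 4^2 mod 43 = 16
RHS: x^3 + 41 x + 18 = 30^3 + 41*30 + 18 mod 43 = 40
LHS != RHS

No, not on the curve


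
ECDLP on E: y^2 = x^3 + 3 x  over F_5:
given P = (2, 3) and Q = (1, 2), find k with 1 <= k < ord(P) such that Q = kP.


Enumerate multiples of P until we hit Q = (1, 2):
  1P = (2, 3)
  2P = (1, 2)
Match found at i = 2.

k = 2


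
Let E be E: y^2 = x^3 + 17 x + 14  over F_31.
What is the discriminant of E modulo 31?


4 a^3 + 27 b^2 = 4*17^3 + 27*14^2 = 19652 + 5292 = 24944
Delta = -16 * (24944) = -399104
Delta mod 31 = 21

Delta = 21 (mod 31)


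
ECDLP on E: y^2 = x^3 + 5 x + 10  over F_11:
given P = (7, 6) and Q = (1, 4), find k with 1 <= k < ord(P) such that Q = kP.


Enumerate multiples of P until we hit Q = (1, 4):
  1P = (7, 6)
  2P = (1, 4)
Match found at i = 2.

k = 2


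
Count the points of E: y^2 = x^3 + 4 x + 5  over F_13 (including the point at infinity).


For each x in F_13, count y with y^2 = x^3 + 4 x + 5 mod 13:
  x = 1: RHS = 10, y in [6, 7]  -> 2 point(s)
  x = 7: RHS = 12, y in [5, 8]  -> 2 point(s)
  x = 8: RHS = 3, y in [4, 9]  -> 2 point(s)
  x = 9: RHS = 3, y in [4, 9]  -> 2 point(s)
  x = 12: RHS = 0, y in [0]  -> 1 point(s)
Affine points: 9. Add the point at infinity: total = 10.

#E(F_13) = 10


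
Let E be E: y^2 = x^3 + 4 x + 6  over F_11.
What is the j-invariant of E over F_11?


Delta = -16(4 a^3 + 27 b^2) mod 11 = 9
-1728 * (4 a)^3 = -1728 * (4*4)^3 mod 11 = 7
j = 7 * 9^(-1) mod 11 = 2

j = 2 (mod 11)


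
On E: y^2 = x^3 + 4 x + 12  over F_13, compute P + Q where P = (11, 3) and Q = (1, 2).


P != Q, so use the chord formula.
s = (y2 - y1) / (x2 - x1) = (12) / (3) mod 13 = 4
x3 = s^2 - x1 - x2 mod 13 = 4^2 - 11 - 1 = 4
y3 = s (x1 - x3) - y1 mod 13 = 4 * (11 - 4) - 3 = 12

P + Q = (4, 12)


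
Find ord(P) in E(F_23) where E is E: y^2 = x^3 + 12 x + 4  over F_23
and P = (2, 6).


Compute successive multiples of P until we hit O:
  1P = (2, 6)
  2P = (0, 21)
  3P = (14, 15)
  4P = (9, 6)
  5P = (12, 17)
  6P = (4, 1)
  7P = (6, 4)
  8P = (21, 15)
  ... (continuing to 21P)
  21P = O

ord(P) = 21


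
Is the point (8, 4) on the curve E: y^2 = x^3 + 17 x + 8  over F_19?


Check whether y^2 = x^3 + 17 x + 8 (mod 19) for (x, y) = (8, 4).
LHS: y^2 = 4^2 mod 19 = 16
RHS: x^3 + 17 x + 8 = 8^3 + 17*8 + 8 mod 19 = 10
LHS != RHS

No, not on the curve


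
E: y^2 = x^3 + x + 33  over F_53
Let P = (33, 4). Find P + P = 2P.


Doubling: s = (3 x1^2 + a) / (2 y1)
s = (3*33^2 + 1) / (2*4) mod 53 = 11
x3 = s^2 - 2 x1 mod 53 = 11^2 - 2*33 = 2
y3 = s (x1 - x3) - y1 mod 53 = 11 * (33 - 2) - 4 = 19

2P = (2, 19)


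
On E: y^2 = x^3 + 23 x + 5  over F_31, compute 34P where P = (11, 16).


k = 34 = 100010_2 (binary, LSB first: 010001)
Double-and-add from P = (11, 16):
  bit 0 = 0: acc unchanged = O
  bit 1 = 1: acc = O + (19, 27) = (19, 27)
  bit 2 = 0: acc unchanged = (19, 27)
  bit 3 = 0: acc unchanged = (19, 27)
  bit 4 = 0: acc unchanged = (19, 27)
  bit 5 = 1: acc = (19, 27) + (5, 20) = (15, 6)

34P = (15, 6)


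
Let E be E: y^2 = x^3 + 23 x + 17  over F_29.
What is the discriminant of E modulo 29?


4 a^3 + 27 b^2 = 4*23^3 + 27*17^2 = 48668 + 7803 = 56471
Delta = -16 * (56471) = -903536
Delta mod 29 = 17

Delta = 17 (mod 29)


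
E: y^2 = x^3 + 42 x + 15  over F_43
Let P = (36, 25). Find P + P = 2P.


Doubling: s = (3 x1^2 + a) / (2 y1)
s = (3*36^2 + 42) / (2*25) mod 43 = 27
x3 = s^2 - 2 x1 mod 43 = 27^2 - 2*36 = 12
y3 = s (x1 - x3) - y1 mod 43 = 27 * (36 - 12) - 25 = 21

2P = (12, 21)


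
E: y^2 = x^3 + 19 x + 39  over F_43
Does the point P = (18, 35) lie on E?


Check whether y^2 = x^3 + 19 x + 39 (mod 43) for (x, y) = (18, 35).
LHS: y^2 = 35^2 mod 43 = 21
RHS: x^3 + 19 x + 39 = 18^3 + 19*18 + 39 mod 43 = 21
LHS = RHS

Yes, on the curve


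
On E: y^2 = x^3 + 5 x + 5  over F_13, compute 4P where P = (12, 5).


k = 4 = 100_2 (binary, LSB first: 001)
Double-and-add from P = (12, 5):
  bit 0 = 0: acc unchanged = O
  bit 1 = 0: acc unchanged = O
  bit 2 = 1: acc = O + (12, 5) = (12, 5)

4P = (12, 5)


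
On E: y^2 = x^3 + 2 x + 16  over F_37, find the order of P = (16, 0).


Compute successive multiples of P until we hit O:
  1P = (16, 0)
  2P = O

ord(P) = 2


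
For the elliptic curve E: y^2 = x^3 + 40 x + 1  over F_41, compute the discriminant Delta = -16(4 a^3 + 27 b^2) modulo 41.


4 a^3 + 27 b^2 = 4*40^3 + 27*1^2 = 256000 + 27 = 256027
Delta = -16 * (256027) = -4096432
Delta mod 41 = 1

Delta = 1 (mod 41)


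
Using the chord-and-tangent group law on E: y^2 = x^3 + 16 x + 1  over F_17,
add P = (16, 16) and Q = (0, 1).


P != Q, so use the chord formula.
s = (y2 - y1) / (x2 - x1) = (2) / (1) mod 17 = 2
x3 = s^2 - x1 - x2 mod 17 = 2^2 - 16 - 0 = 5
y3 = s (x1 - x3) - y1 mod 17 = 2 * (16 - 5) - 16 = 6

P + Q = (5, 6)


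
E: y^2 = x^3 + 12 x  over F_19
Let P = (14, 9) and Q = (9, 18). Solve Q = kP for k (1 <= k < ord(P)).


Enumerate multiples of P until we hit Q = (9, 18):
  1P = (14, 9)
  2P = (17, 5)
  3P = (13, 15)
  4P = (9, 18)
Match found at i = 4.

k = 4


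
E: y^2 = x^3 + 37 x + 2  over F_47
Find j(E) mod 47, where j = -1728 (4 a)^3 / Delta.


Delta = -16(4 a^3 + 27 b^2) mod 47 = 44
-1728 * (4 a)^3 = -1728 * (4*37)^3 mod 47 = 13
j = 13 * 44^(-1) mod 47 = 27

j = 27 (mod 47)


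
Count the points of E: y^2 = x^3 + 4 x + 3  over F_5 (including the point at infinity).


For each x in F_5, count y with y^2 = x^3 + 4 x + 3 mod 5:
  x = 2: RHS = 4, y in [2, 3]  -> 2 point(s)
Affine points: 2. Add the point at infinity: total = 3.

#E(F_5) = 3


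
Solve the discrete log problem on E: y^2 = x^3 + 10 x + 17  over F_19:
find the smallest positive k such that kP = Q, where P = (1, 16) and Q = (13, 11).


Enumerate multiples of P until we hit Q = (13, 11):
  1P = (1, 16)
  2P = (18, 5)
  3P = (16, 6)
  4P = (13, 11)
Match found at i = 4.

k = 4


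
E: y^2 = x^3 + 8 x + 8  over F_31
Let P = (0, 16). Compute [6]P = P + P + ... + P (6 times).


k = 6 = 110_2 (binary, LSB first: 011)
Double-and-add from P = (0, 16):
  bit 0 = 0: acc unchanged = O
  bit 1 = 1: acc = O + (2, 30) = (2, 30)
  bit 2 = 1: acc = (2, 30) + (3, 11) = (15, 0)

6P = (15, 0)


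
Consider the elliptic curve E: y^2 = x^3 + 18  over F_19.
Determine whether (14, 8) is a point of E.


Check whether y^2 = x^3 + 0 x + 18 (mod 19) for (x, y) = (14, 8).
LHS: y^2 = 8^2 mod 19 = 7
RHS: x^3 + 0 x + 18 = 14^3 + 0*14 + 18 mod 19 = 7
LHS = RHS

Yes, on the curve


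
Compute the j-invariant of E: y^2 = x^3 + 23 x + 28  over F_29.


Delta = -16(4 a^3 + 27 b^2) mod 29 = 23
-1728 * (4 a)^3 = -1728 * (4*23)^3 mod 29 = 21
j = 21 * 23^(-1) mod 29 = 11

j = 11 (mod 29)


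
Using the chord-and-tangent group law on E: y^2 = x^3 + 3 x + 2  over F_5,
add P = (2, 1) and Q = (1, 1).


P != Q, so use the chord formula.
s = (y2 - y1) / (x2 - x1) = (0) / (4) mod 5 = 0
x3 = s^2 - x1 - x2 mod 5 = 0^2 - 2 - 1 = 2
y3 = s (x1 - x3) - y1 mod 5 = 0 * (2 - 2) - 1 = 4

P + Q = (2, 4)


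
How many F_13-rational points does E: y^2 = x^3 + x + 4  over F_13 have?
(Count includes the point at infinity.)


For each x in F_13, count y with y^2 = x^3 + 1 x + 4 mod 13:
  x = 0: RHS = 4, y in [2, 11]  -> 2 point(s)
  x = 2: RHS = 1, y in [1, 12]  -> 2 point(s)
  x = 5: RHS = 4, y in [2, 11]  -> 2 point(s)
  x = 7: RHS = 3, y in [4, 9]  -> 2 point(s)
  x = 8: RHS = 4, y in [2, 11]  -> 2 point(s)
  x = 9: RHS = 1, y in [1, 12]  -> 2 point(s)
  x = 10: RHS = 0, y in [0]  -> 1 point(s)
Affine points: 13. Add the point at infinity: total = 14.

#E(F_13) = 14


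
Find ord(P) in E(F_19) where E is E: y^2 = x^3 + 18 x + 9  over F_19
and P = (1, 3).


Compute successive multiples of P until we hit O:
  1P = (1, 3)
  2P = (15, 5)
  3P = (10, 12)
  4P = (9, 8)
  5P = (18, 3)
  6P = (0, 16)
  7P = (16, 2)
  8P = (8, 0)
  ... (continuing to 16P)
  16P = O

ord(P) = 16


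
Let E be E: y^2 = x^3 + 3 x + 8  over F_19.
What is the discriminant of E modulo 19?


4 a^3 + 27 b^2 = 4*3^3 + 27*8^2 = 108 + 1728 = 1836
Delta = -16 * (1836) = -29376
Delta mod 19 = 17

Delta = 17 (mod 19)


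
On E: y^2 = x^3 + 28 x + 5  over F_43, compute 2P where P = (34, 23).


Doubling: s = (3 x1^2 + a) / (2 y1)
s = (3*34^2 + 28) / (2*23) mod 43 = 33
x3 = s^2 - 2 x1 mod 43 = 33^2 - 2*34 = 32
y3 = s (x1 - x3) - y1 mod 43 = 33 * (34 - 32) - 23 = 0

2P = (32, 0)


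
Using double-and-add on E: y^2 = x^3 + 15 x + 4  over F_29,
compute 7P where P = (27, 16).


k = 7 = 111_2 (binary, LSB first: 111)
Double-and-add from P = (27, 16):
  bit 0 = 1: acc = O + (27, 16) = (27, 16)
  bit 1 = 1: acc = (27, 16) + (27, 13) = O
  bit 2 = 1: acc = O + (27, 16) = (27, 16)

7P = (27, 16)


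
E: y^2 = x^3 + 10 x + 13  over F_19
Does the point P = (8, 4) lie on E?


Check whether y^2 = x^3 + 10 x + 13 (mod 19) for (x, y) = (8, 4).
LHS: y^2 = 4^2 mod 19 = 16
RHS: x^3 + 10 x + 13 = 8^3 + 10*8 + 13 mod 19 = 16
LHS = RHS

Yes, on the curve


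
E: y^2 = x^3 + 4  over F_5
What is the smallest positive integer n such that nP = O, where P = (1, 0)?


Compute successive multiples of P until we hit O:
  1P = (1, 0)
  2P = O

ord(P) = 2


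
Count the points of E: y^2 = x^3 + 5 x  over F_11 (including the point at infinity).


For each x in F_11, count y with y^2 = x^3 + 5 x + 0 mod 11:
  x = 0: RHS = 0, y in [0]  -> 1 point(s)
  x = 3: RHS = 9, y in [3, 8]  -> 2 point(s)
  x = 6: RHS = 4, y in [2, 9]  -> 2 point(s)
  x = 7: RHS = 4, y in [2, 9]  -> 2 point(s)
  x = 9: RHS = 4, y in [2, 9]  -> 2 point(s)
  x = 10: RHS = 5, y in [4, 7]  -> 2 point(s)
Affine points: 11. Add the point at infinity: total = 12.

#E(F_11) = 12


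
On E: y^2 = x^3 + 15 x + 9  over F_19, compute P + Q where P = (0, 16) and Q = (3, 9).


P != Q, so use the chord formula.
s = (y2 - y1) / (x2 - x1) = (12) / (3) mod 19 = 4
x3 = s^2 - x1 - x2 mod 19 = 4^2 - 0 - 3 = 13
y3 = s (x1 - x3) - y1 mod 19 = 4 * (0 - 13) - 16 = 8

P + Q = (13, 8)


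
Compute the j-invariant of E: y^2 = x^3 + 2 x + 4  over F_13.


Delta = -16(4 a^3 + 27 b^2) mod 13 = 12
-1728 * (4 a)^3 = -1728 * (4*2)^3 mod 13 = 5
j = 5 * 12^(-1) mod 13 = 8

j = 8 (mod 13)
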